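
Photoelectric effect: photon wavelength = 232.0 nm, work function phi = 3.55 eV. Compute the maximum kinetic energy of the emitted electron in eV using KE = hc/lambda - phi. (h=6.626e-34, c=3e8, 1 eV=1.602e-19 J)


E_photon = hc / lambda
= (6.626e-34)(3e8) / (232.0e-9)
= 8.5681e-19 J
= 5.3484 eV
KE = E_photon - phi
= 5.3484 - 3.55
= 1.7984 eV

1.7984


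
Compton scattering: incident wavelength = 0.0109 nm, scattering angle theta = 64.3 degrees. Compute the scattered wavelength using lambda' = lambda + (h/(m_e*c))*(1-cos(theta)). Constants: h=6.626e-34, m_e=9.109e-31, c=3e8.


Compton wavelength: h/(m_e*c) = 2.4247e-12 m
d_lambda = 2.4247e-12 * (1 - cos(64.3 deg))
= 2.4247e-12 * 0.566341
= 1.3732e-12 m = 0.001373 nm
lambda' = 0.0109 + 0.001373
= 0.012273 nm

0.012273


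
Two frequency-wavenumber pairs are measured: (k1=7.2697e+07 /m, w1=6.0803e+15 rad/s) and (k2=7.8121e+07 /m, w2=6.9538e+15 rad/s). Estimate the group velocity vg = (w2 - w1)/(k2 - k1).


vg = (w2 - w1) / (k2 - k1)
= (6.9538e+15 - 6.0803e+15) / (7.8121e+07 - 7.2697e+07)
= 8.7350e+14 / 5.4240e+06
= 1.6104e+08 m/s

1.6104e+08


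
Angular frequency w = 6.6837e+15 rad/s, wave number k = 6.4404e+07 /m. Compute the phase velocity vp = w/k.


vp = w / k
= 6.6837e+15 / 6.4404e+07
= 1.0378e+08 m/s

1.0378e+08


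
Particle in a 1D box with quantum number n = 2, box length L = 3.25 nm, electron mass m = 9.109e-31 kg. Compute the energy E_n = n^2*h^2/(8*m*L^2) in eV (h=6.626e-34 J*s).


E = n^2 * h^2 / (8 * m * L^2)
= 2^2 * (6.626e-34)^2 / (8 * 9.109e-31 * (3.25e-9)^2)
= 4 * 4.3904e-67 / (8 * 9.109e-31 * 1.0563e-17)
= 2.2816e-20 J
= 0.1424 eV

0.1424


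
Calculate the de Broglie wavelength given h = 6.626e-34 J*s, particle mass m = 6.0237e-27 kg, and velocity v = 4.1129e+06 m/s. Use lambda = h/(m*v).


lambda = h / (m * v)
= 6.626e-34 / (6.0237e-27 * 4.1129e+06)
= 6.626e-34 / 2.4775e-20
= 2.6745e-14 m

2.6745e-14


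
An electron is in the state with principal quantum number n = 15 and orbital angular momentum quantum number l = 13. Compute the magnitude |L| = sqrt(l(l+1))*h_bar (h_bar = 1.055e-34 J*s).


L = sqrt(l*(l+1)) * h_bar
= sqrt(13 * 14) * 1.055e-34
= sqrt(182) * 1.055e-34
= 13.4907 * 1.055e-34
= 1.4233e-33 J*s

1.4233e-33


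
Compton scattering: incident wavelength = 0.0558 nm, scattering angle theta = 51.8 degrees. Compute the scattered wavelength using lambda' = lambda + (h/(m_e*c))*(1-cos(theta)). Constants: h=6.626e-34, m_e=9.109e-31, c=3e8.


Compton wavelength: h/(m_e*c) = 2.4247e-12 m
d_lambda = 2.4247e-12 * (1 - cos(51.8 deg))
= 2.4247e-12 * 0.381592
= 9.2525e-13 m = 0.000925 nm
lambda' = 0.0558 + 0.000925
= 0.056725 nm

0.056725


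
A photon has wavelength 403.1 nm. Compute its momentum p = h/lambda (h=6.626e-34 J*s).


p = h / lambda
= 6.626e-34 / (403.1e-9)
= 6.626e-34 / 4.0310e-07
= 1.6438e-27 kg*m/s

1.6438e-27


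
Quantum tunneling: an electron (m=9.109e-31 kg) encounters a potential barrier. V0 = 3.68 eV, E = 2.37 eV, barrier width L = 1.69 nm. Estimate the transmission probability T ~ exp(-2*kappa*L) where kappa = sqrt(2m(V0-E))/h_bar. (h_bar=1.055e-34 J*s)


V0 - E = 1.31 eV = 2.0986e-19 J
kappa = sqrt(2 * m * (V0-E)) / h_bar
= sqrt(2 * 9.109e-31 * 2.0986e-19) / 1.055e-34
= 5.8609e+09 /m
2*kappa*L = 2 * 5.8609e+09 * 1.69e-9
= 19.8099
T = exp(-19.8099) = 2.492788e-09

2.492788e-09


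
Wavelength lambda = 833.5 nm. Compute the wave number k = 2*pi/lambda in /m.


k = 2 * pi / lambda
= 6.2832 / (833.5e-9)
= 6.2832 / 8.3350e-07
= 7.5383e+06 /m

7.5383e+06


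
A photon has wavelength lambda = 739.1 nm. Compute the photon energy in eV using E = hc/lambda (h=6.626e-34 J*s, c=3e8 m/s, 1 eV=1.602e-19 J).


E = hc / lambda
= (6.626e-34)(3e8) / (739.1e-9)
= 1.9878e-25 / 7.3910e-07
= 2.6895e-19 J
Converting to eV: 2.6895e-19 / 1.602e-19
= 1.6788 eV

1.6788


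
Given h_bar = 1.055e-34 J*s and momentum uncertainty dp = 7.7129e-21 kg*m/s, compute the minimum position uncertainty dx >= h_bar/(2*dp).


dx = h_bar / (2 * dp)
= 1.055e-34 / (2 * 7.7129e-21)
= 1.055e-34 / 1.5426e-20
= 6.8392e-15 m

6.8392e-15


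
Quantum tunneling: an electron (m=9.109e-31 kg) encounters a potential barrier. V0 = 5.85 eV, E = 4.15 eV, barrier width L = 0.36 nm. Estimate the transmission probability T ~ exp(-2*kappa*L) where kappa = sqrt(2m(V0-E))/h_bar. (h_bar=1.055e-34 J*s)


V0 - E = 1.7 eV = 2.7234e-19 J
kappa = sqrt(2 * m * (V0-E)) / h_bar
= sqrt(2 * 9.109e-31 * 2.7234e-19) / 1.055e-34
= 6.6766e+09 /m
2*kappa*L = 2 * 6.6766e+09 * 0.36e-9
= 4.8071
T = exp(-4.8071) = 8.171256e-03

8.171256e-03


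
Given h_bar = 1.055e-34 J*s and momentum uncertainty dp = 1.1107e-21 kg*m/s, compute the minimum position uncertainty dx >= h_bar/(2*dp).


dx = h_bar / (2 * dp)
= 1.055e-34 / (2 * 1.1107e-21)
= 1.055e-34 / 2.2214e-21
= 4.7493e-14 m

4.7493e-14


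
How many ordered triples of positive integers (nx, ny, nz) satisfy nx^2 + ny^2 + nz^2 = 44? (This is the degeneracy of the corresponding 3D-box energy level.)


Enumerate all (nx, ny, nz) with nx^2 + ny^2 + nz^2 = 44:
(2,2,6)
(2,6,2)
(6,2,2)
Total degeneracy = 3

3


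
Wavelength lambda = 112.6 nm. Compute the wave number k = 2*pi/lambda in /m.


k = 2 * pi / lambda
= 6.2832 / (112.6e-9)
= 6.2832 / 1.1260e-07
= 5.5801e+07 /m

5.5801e+07


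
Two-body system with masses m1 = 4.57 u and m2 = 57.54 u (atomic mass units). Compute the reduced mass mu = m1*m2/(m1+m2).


mu = m1 * m2 / (m1 + m2)
= 4.57 * 57.54 / (4.57 + 57.54)
= 262.9578 / 62.11
= 4.2337 u

4.2337


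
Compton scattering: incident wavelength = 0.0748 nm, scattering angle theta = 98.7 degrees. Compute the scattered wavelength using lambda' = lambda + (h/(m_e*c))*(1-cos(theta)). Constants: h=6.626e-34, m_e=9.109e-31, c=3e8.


Compton wavelength: h/(m_e*c) = 2.4247e-12 m
d_lambda = 2.4247e-12 * (1 - cos(98.7 deg))
= 2.4247e-12 * 1.151261
= 2.7915e-12 m = 0.002791 nm
lambda' = 0.0748 + 0.002791
= 0.077591 nm

0.077591


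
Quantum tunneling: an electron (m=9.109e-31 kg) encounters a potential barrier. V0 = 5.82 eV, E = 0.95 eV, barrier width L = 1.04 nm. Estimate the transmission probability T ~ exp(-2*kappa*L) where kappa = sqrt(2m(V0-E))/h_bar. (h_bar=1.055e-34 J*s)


V0 - E = 4.87 eV = 7.8017e-19 J
kappa = sqrt(2 * m * (V0-E)) / h_bar
= sqrt(2 * 9.109e-31 * 7.8017e-19) / 1.055e-34
= 1.1300e+10 /m
2*kappa*L = 2 * 1.1300e+10 * 1.04e-9
= 23.5048
T = exp(-23.5048) = 6.194206e-11

6.194206e-11


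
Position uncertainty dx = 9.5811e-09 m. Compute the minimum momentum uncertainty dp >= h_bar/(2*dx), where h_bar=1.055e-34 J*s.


dp = h_bar / (2 * dx)
= 1.055e-34 / (2 * 9.5811e-09)
= 1.055e-34 / 1.9162e-08
= 5.5056e-27 kg*m/s

5.5056e-27


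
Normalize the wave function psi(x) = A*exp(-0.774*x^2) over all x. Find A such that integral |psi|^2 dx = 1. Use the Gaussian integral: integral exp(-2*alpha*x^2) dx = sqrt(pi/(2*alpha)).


integral |psi|^2 dx = A^2 * sqrt(pi/(2*alpha)) = 1
A^2 = sqrt(2*alpha/pi)
= sqrt(2 * 0.774 / pi)
= 0.701957
A = sqrt(0.701957)
= 0.8378

0.8378


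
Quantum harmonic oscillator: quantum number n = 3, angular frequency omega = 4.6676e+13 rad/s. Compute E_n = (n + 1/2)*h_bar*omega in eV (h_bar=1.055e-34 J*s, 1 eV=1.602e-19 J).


E = (n + 1/2) * h_bar * omega
= (3 + 0.5) * 1.055e-34 * 4.6676e+13
= 3.5 * 4.9243e-21
= 1.7235e-20 J
= 0.1076 eV

0.1076


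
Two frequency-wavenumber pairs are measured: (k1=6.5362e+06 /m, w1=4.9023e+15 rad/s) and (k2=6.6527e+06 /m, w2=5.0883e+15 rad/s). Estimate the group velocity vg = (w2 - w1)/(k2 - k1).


vg = (w2 - w1) / (k2 - k1)
= (5.0883e+15 - 4.9023e+15) / (6.6527e+06 - 6.5362e+06)
= 1.8600e+14 / 1.1650e+05
= 1.5966e+09 m/s

1.5966e+09


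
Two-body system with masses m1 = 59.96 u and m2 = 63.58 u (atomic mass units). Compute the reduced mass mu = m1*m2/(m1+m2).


mu = m1 * m2 / (m1 + m2)
= 59.96 * 63.58 / (59.96 + 63.58)
= 3812.2568 / 123.54
= 30.8585 u

30.8585


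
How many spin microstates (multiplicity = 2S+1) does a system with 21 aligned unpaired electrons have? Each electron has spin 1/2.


Total spin S = N * (1/2) = 21 * 0.5 = 10.5
Spin multiplicity = 2S + 1
= 2 * 10.5 + 1
= 22

22


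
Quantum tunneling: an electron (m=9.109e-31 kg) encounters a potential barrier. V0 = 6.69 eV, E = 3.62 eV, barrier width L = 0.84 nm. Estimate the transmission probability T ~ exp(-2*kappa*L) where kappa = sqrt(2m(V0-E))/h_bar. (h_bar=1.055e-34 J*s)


V0 - E = 3.07 eV = 4.9181e-19 J
kappa = sqrt(2 * m * (V0-E)) / h_bar
= sqrt(2 * 9.109e-31 * 4.9181e-19) / 1.055e-34
= 8.9722e+09 /m
2*kappa*L = 2 * 8.9722e+09 * 0.84e-9
= 15.0733
T = exp(-15.0733) = 2.842889e-07

2.842889e-07


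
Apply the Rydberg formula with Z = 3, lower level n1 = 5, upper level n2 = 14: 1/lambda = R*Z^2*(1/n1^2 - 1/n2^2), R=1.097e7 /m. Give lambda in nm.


1/lambda = R * Z^2 * (1/n1^2 - 1/n2^2)
= 1.097e7 * 3^2 * (1/5^2 - 1/14^2)
= 1.097e7 * 9 * (0.04 - 0.005102)
= 3.4455e+06 /m
lambda = 1 / 3.4455e+06
= 290.2357 nm

290.2357


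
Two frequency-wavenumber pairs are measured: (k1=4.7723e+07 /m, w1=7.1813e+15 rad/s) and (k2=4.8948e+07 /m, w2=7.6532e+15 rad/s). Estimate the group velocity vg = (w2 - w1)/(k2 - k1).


vg = (w2 - w1) / (k2 - k1)
= (7.6532e+15 - 7.1813e+15) / (4.8948e+07 - 4.7723e+07)
= 4.7190e+14 / 1.2250e+06
= 3.8522e+08 m/s

3.8522e+08


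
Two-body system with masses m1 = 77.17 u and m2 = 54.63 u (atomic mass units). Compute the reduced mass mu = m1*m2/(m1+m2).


mu = m1 * m2 / (m1 + m2)
= 77.17 * 54.63 / (77.17 + 54.63)
= 4215.7971 / 131.8
= 31.9863 u

31.9863


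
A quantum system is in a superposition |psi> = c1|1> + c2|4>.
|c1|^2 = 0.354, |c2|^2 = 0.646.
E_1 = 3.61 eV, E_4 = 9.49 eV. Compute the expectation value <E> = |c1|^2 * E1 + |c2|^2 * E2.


<E> = |c1|^2 * E1 + |c2|^2 * E2
= 0.354 * 3.61 + 0.646 * 9.49
= 1.2779 + 6.1305
= 7.4085 eV

7.4085


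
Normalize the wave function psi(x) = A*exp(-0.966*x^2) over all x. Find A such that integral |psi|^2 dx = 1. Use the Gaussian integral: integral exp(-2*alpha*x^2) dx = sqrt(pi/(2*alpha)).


integral |psi|^2 dx = A^2 * sqrt(pi/(2*alpha)) = 1
A^2 = sqrt(2*alpha/pi)
= sqrt(2 * 0.966 / pi)
= 0.784203
A = sqrt(0.784203)
= 0.8856

0.8856


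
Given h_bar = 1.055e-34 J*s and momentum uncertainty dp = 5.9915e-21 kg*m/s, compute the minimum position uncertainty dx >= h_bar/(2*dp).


dx = h_bar / (2 * dp)
= 1.055e-34 / (2 * 5.9915e-21)
= 1.055e-34 / 1.1983e-20
= 8.8041e-15 m

8.8041e-15


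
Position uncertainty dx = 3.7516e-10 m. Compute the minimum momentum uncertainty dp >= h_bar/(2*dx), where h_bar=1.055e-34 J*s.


dp = h_bar / (2 * dx)
= 1.055e-34 / (2 * 3.7516e-10)
= 1.055e-34 / 7.5032e-10
= 1.4061e-25 kg*m/s

1.4061e-25


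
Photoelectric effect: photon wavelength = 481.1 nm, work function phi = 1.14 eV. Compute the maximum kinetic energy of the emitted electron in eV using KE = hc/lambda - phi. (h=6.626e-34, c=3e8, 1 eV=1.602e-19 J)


E_photon = hc / lambda
= (6.626e-34)(3e8) / (481.1e-9)
= 4.1318e-19 J
= 2.5791 eV
KE = E_photon - phi
= 2.5791 - 1.14
= 1.4391 eV

1.4391


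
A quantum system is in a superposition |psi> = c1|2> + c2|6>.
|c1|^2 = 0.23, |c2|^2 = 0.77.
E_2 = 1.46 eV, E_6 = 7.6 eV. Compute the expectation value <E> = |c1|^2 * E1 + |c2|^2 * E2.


<E> = |c1|^2 * E1 + |c2|^2 * E2
= 0.23 * 1.46 + 0.77 * 7.6
= 0.3358 + 5.852
= 6.1878 eV

6.1878


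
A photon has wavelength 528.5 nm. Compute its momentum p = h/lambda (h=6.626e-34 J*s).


p = h / lambda
= 6.626e-34 / (528.5e-9)
= 6.626e-34 / 5.2850e-07
= 1.2537e-27 kg*m/s

1.2537e-27


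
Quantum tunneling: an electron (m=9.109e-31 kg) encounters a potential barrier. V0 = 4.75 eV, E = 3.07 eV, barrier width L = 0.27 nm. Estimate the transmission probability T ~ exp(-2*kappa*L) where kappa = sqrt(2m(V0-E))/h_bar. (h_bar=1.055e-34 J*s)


V0 - E = 1.68 eV = 2.6914e-19 J
kappa = sqrt(2 * m * (V0-E)) / h_bar
= sqrt(2 * 9.109e-31 * 2.6914e-19) / 1.055e-34
= 6.6372e+09 /m
2*kappa*L = 2 * 6.6372e+09 * 0.27e-9
= 3.5841
T = exp(-3.5841) = 2.776223e-02

2.776223e-02


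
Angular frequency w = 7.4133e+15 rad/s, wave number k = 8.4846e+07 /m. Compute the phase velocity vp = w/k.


vp = w / k
= 7.4133e+15 / 8.4846e+07
= 8.7374e+07 m/s

8.7374e+07


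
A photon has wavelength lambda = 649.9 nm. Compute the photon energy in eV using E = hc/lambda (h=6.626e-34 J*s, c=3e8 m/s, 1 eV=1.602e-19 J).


E = hc / lambda
= (6.626e-34)(3e8) / (649.9e-9)
= 1.9878e-25 / 6.4990e-07
= 3.0586e-19 J
Converting to eV: 3.0586e-19 / 1.602e-19
= 1.9093 eV

1.9093


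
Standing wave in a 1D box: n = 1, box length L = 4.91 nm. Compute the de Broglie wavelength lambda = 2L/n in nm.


lambda = 2L / n
= 2 * 4.91 / 1
= 9.82 / 1
= 9.82 nm

9.82


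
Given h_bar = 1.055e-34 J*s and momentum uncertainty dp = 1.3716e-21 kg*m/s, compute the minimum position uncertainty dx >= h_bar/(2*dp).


dx = h_bar / (2 * dp)
= 1.055e-34 / (2 * 1.3716e-21)
= 1.055e-34 / 2.7432e-21
= 3.8459e-14 m

3.8459e-14


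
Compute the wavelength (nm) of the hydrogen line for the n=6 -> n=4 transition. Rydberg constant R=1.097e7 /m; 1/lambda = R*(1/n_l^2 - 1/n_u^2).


1/lambda = R * (1/n_l^2 - 1/n_u^2)
= 1.097e7 * (1/4^2 - 1/6^2)
= 1.097e7 * (0.0625 - 0.027778)
= 1.097e7 * 0.034722
= 3.8090e+05 /m
lambda = 1 / 3.8090e+05 = 2625.3418 nm

2625.3418


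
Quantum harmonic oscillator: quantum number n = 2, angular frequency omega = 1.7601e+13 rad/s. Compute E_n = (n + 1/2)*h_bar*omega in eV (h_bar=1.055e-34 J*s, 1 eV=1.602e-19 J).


E = (n + 1/2) * h_bar * omega
= (2 + 0.5) * 1.055e-34 * 1.7601e+13
= 2.5 * 1.8569e-21
= 4.6423e-21 J
= 0.029 eV

0.029


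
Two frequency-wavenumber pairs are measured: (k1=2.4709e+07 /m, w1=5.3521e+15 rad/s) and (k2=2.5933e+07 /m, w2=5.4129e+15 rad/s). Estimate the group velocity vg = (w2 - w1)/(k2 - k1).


vg = (w2 - w1) / (k2 - k1)
= (5.4129e+15 - 5.3521e+15) / (2.5933e+07 - 2.4709e+07)
= 6.0800e+13 / 1.2240e+06
= 4.9673e+07 m/s

4.9673e+07


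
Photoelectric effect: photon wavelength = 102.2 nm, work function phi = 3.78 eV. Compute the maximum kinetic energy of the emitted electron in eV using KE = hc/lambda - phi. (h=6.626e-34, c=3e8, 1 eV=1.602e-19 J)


E_photon = hc / lambda
= (6.626e-34)(3e8) / (102.2e-9)
= 1.9450e-18 J
= 12.1411 eV
KE = E_photon - phi
= 12.1411 - 3.78
= 8.3611 eV

8.3611


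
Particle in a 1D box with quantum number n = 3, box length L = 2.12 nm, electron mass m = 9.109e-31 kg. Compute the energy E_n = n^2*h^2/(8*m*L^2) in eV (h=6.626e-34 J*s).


E = n^2 * h^2 / (8 * m * L^2)
= 3^2 * (6.626e-34)^2 / (8 * 9.109e-31 * (2.12e-9)^2)
= 9 * 4.3904e-67 / (8 * 9.109e-31 * 4.4944e-18)
= 1.2065e-19 J
= 0.7531 eV

0.7531


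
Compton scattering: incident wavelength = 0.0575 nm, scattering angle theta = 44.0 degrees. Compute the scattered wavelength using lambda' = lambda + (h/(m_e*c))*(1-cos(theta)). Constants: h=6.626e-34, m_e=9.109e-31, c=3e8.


Compton wavelength: h/(m_e*c) = 2.4247e-12 m
d_lambda = 2.4247e-12 * (1 - cos(44.0 deg))
= 2.4247e-12 * 0.28066
= 6.8052e-13 m = 0.000681 nm
lambda' = 0.0575 + 0.000681
= 0.058181 nm

0.058181


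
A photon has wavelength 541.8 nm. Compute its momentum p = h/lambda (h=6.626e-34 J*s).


p = h / lambda
= 6.626e-34 / (541.8e-9)
= 6.626e-34 / 5.4180e-07
= 1.2230e-27 kg*m/s

1.2230e-27


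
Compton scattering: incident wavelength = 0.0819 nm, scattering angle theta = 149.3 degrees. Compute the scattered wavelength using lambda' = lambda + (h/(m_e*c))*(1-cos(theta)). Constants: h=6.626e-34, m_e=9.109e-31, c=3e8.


Compton wavelength: h/(m_e*c) = 2.4247e-12 m
d_lambda = 2.4247e-12 * (1 - cos(149.3 deg))
= 2.4247e-12 * 1.859852
= 4.5096e-12 m = 0.00451 nm
lambda' = 0.0819 + 0.00451
= 0.08641 nm

0.08641


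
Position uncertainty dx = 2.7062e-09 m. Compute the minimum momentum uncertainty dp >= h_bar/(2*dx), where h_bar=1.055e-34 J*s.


dp = h_bar / (2 * dx)
= 1.055e-34 / (2 * 2.7062e-09)
= 1.055e-34 / 5.4124e-09
= 1.9492e-26 kg*m/s

1.9492e-26


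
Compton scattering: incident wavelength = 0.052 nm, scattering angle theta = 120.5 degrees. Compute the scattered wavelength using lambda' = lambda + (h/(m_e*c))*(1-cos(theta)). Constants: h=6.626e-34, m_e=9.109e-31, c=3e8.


Compton wavelength: h/(m_e*c) = 2.4247e-12 m
d_lambda = 2.4247e-12 * (1 - cos(120.5 deg))
= 2.4247e-12 * 1.507538
= 3.6553e-12 m = 0.003655 nm
lambda' = 0.052 + 0.003655
= 0.055655 nm

0.055655


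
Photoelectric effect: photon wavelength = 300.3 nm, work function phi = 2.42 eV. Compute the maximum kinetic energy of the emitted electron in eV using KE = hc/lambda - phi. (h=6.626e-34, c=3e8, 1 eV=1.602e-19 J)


E_photon = hc / lambda
= (6.626e-34)(3e8) / (300.3e-9)
= 6.6194e-19 J
= 4.1319 eV
KE = E_photon - phi
= 4.1319 - 2.42
= 1.7119 eV

1.7119


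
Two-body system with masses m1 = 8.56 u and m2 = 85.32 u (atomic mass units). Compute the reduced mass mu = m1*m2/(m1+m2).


mu = m1 * m2 / (m1 + m2)
= 8.56 * 85.32 / (8.56 + 85.32)
= 730.3392 / 93.88
= 7.7795 u

7.7795


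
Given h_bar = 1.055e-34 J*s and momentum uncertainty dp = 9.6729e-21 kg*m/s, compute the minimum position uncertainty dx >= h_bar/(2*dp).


dx = h_bar / (2 * dp)
= 1.055e-34 / (2 * 9.6729e-21)
= 1.055e-34 / 1.9346e-20
= 5.4534e-15 m

5.4534e-15


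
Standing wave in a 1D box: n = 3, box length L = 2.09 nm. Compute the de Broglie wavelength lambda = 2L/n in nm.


lambda = 2L / n
= 2 * 2.09 / 3
= 4.18 / 3
= 1.3933 nm

1.3933


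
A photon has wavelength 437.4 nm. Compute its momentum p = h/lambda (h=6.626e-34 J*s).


p = h / lambda
= 6.626e-34 / (437.4e-9)
= 6.626e-34 / 4.3740e-07
= 1.5149e-27 kg*m/s

1.5149e-27


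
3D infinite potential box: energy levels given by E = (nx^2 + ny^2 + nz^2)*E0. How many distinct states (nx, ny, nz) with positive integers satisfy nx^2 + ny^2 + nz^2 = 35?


Enumerate all (nx, ny, nz) with nx^2 + ny^2 + nz^2 = 35:
(1,3,5)
(1,5,3)
(3,1,5)
(3,5,1)
(5,1,3)
(5,3,1)
Total degeneracy = 6

6


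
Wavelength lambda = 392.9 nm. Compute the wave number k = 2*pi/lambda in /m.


k = 2 * pi / lambda
= 6.2832 / (392.9e-9)
= 6.2832 / 3.9290e-07
= 1.5992e+07 /m

1.5992e+07


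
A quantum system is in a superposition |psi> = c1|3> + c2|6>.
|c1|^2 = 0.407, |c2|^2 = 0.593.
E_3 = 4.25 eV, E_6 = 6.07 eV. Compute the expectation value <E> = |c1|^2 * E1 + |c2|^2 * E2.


<E> = |c1|^2 * E1 + |c2|^2 * E2
= 0.407 * 4.25 + 0.593 * 6.07
= 1.7297 + 3.5995
= 5.3293 eV

5.3293


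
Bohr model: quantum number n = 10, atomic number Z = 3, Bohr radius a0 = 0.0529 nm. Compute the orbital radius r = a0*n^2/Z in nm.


r = a0 * n^2 / Z
= 0.0529 * 10^2 / 3
= 0.0529 * 100 / 3
= 1.7633 nm

1.7633


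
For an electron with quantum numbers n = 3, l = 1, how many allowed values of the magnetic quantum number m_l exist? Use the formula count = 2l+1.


m_l ranges from -l to +l in integer steps
So m_l goes from -1 to +1
Count = 2l + 1 = 2*1 + 1
= 3

3


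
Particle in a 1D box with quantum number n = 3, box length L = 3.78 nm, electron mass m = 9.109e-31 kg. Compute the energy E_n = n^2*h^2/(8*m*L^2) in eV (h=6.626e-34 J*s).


E = n^2 * h^2 / (8 * m * L^2)
= 3^2 * (6.626e-34)^2 / (8 * 9.109e-31 * (3.78e-9)^2)
= 9 * 4.3904e-67 / (8 * 9.109e-31 * 1.4288e-17)
= 3.7949e-20 J
= 0.2369 eV

0.2369


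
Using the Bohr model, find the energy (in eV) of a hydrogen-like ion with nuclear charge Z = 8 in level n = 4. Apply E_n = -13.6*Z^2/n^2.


E_n = -13.6 * Z^2 / n^2
= -13.6 * 8^2 / 4^2
= -13.6 * 64 / 16
= -54.4 eV

-54.4


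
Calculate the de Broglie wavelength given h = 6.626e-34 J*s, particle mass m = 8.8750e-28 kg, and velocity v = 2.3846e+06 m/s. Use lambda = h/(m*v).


lambda = h / (m * v)
= 6.626e-34 / (8.8750e-28 * 2.3846e+06)
= 6.626e-34 / 2.1163e-21
= 3.1309e-13 m

3.1309e-13


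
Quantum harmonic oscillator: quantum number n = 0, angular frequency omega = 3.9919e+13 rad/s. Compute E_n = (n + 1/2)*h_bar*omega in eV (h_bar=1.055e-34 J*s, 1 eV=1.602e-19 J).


E = (n + 1/2) * h_bar * omega
= (0 + 0.5) * 1.055e-34 * 3.9919e+13
= 0.5 * 4.2115e-21
= 2.1057e-21 J
= 0.0131 eV

0.0131


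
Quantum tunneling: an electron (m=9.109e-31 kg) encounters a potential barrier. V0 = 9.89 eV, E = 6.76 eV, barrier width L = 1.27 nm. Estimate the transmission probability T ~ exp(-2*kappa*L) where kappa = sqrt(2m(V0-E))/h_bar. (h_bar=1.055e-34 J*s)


V0 - E = 3.13 eV = 5.0143e-19 J
kappa = sqrt(2 * m * (V0-E)) / h_bar
= sqrt(2 * 9.109e-31 * 5.0143e-19) / 1.055e-34
= 9.0594e+09 /m
2*kappa*L = 2 * 9.0594e+09 * 1.27e-9
= 23.011
T = exp(-23.011) = 1.014987e-10

1.014987e-10


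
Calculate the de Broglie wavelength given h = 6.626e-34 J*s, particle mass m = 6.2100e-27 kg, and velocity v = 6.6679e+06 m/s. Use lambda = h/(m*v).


lambda = h / (m * v)
= 6.626e-34 / (6.2100e-27 * 6.6679e+06)
= 6.626e-34 / 4.1408e-20
= 1.6002e-14 m

1.6002e-14


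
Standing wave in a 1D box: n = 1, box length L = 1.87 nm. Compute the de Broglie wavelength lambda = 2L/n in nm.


lambda = 2L / n
= 2 * 1.87 / 1
= 3.74 / 1
= 3.74 nm

3.74


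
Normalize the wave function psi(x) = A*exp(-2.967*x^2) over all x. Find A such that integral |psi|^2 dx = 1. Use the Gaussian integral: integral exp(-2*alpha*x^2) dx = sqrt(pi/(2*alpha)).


integral |psi|^2 dx = A^2 * sqrt(pi/(2*alpha)) = 1
A^2 = sqrt(2*alpha/pi)
= sqrt(2 * 2.967 / pi)
= 1.374355
A = sqrt(1.374355)
= 1.1723

1.1723


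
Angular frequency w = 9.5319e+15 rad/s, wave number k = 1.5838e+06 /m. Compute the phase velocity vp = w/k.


vp = w / k
= 9.5319e+15 / 1.5838e+06
= 6.0184e+09 m/s

6.0184e+09


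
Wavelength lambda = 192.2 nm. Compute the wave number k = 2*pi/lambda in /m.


k = 2 * pi / lambda
= 6.2832 / (192.2e-9)
= 6.2832 / 1.9220e-07
= 3.2691e+07 /m

3.2691e+07


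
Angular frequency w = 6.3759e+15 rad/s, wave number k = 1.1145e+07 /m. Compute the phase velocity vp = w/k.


vp = w / k
= 6.3759e+15 / 1.1145e+07
= 5.7209e+08 m/s

5.7209e+08


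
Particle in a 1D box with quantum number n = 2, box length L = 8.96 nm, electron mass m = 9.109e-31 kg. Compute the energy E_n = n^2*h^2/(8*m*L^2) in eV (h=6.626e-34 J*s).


E = n^2 * h^2 / (8 * m * L^2)
= 2^2 * (6.626e-34)^2 / (8 * 9.109e-31 * (8.96e-9)^2)
= 4 * 4.3904e-67 / (8 * 9.109e-31 * 8.0282e-17)
= 3.0018e-21 J
= 0.0187 eV

0.0187


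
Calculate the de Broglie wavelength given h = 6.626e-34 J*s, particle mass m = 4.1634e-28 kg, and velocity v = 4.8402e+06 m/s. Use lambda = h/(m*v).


lambda = h / (m * v)
= 6.626e-34 / (4.1634e-28 * 4.8402e+06)
= 6.626e-34 / 2.0152e-21
= 3.2881e-13 m

3.2881e-13


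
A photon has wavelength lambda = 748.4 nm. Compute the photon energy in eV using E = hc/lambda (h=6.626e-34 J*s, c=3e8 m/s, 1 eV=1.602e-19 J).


E = hc / lambda
= (6.626e-34)(3e8) / (748.4e-9)
= 1.9878e-25 / 7.4840e-07
= 2.6561e-19 J
Converting to eV: 2.6561e-19 / 1.602e-19
= 1.658 eV

1.658


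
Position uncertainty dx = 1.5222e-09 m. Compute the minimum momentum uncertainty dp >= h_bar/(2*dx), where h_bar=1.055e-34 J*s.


dp = h_bar / (2 * dx)
= 1.055e-34 / (2 * 1.5222e-09)
= 1.055e-34 / 3.0444e-09
= 3.4654e-26 kg*m/s

3.4654e-26


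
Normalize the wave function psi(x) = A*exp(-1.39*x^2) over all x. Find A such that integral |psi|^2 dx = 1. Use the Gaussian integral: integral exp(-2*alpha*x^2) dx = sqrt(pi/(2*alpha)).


integral |psi|^2 dx = A^2 * sqrt(pi/(2*alpha)) = 1
A^2 = sqrt(2*alpha/pi)
= sqrt(2 * 1.39 / pi)
= 0.940692
A = sqrt(0.940692)
= 0.9699

0.9699


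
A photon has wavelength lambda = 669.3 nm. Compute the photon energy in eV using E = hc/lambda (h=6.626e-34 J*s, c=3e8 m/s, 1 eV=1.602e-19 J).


E = hc / lambda
= (6.626e-34)(3e8) / (669.3e-9)
= 1.9878e-25 / 6.6930e-07
= 2.9700e-19 J
Converting to eV: 2.9700e-19 / 1.602e-19
= 1.8539 eV

1.8539


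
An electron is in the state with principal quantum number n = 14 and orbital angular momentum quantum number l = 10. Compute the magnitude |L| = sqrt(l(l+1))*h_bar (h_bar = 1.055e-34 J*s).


L = sqrt(l*(l+1)) * h_bar
= sqrt(10 * 11) * 1.055e-34
= sqrt(110) * 1.055e-34
= 10.4881 * 1.055e-34
= 1.1065e-33 J*s

1.1065e-33


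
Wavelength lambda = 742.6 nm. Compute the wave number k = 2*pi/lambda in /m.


k = 2 * pi / lambda
= 6.2832 / (742.6e-9)
= 6.2832 / 7.4260e-07
= 8.4611e+06 /m

8.4611e+06


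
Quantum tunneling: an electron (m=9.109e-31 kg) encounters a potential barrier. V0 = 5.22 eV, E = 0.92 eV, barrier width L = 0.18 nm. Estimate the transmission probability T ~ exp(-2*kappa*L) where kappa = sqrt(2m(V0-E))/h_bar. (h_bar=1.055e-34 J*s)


V0 - E = 4.3 eV = 6.8886e-19 J
kappa = sqrt(2 * m * (V0-E)) / h_bar
= sqrt(2 * 9.109e-31 * 6.8886e-19) / 1.055e-34
= 1.0619e+10 /m
2*kappa*L = 2 * 1.0619e+10 * 0.18e-9
= 3.8227
T = exp(-3.8227) = 2.186951e-02

2.186951e-02


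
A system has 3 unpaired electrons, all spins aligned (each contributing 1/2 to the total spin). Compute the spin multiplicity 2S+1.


Total spin S = N * (1/2) = 3 * 0.5 = 1.5
Spin multiplicity = 2S + 1
= 2 * 1.5 + 1
= 4

4


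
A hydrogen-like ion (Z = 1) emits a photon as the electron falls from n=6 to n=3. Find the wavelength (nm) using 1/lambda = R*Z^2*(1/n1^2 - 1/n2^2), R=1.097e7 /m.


1/lambda = R * Z^2 * (1/n1^2 - 1/n2^2)
= 1.097e7 * 1^2 * (1/3^2 - 1/6^2)
= 1.097e7 * 1 * (0.111111 - 0.027778)
= 9.1417e+05 /m
lambda = 1 / 9.1417e+05
= 1093.8924 nm

1093.8924


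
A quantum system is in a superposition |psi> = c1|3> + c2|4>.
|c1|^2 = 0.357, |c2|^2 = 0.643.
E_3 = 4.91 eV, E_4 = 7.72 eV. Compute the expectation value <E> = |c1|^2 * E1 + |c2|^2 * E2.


<E> = |c1|^2 * E1 + |c2|^2 * E2
= 0.357 * 4.91 + 0.643 * 7.72
= 1.7529 + 4.964
= 6.7168 eV

6.7168


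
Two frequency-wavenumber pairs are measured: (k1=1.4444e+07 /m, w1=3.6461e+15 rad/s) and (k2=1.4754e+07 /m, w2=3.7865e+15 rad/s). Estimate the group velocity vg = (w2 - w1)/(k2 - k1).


vg = (w2 - w1) / (k2 - k1)
= (3.7865e+15 - 3.6461e+15) / (1.4754e+07 - 1.4444e+07)
= 1.4040e+14 / 3.1000e+05
= 4.5290e+08 m/s

4.5290e+08


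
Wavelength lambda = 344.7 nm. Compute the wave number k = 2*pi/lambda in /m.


k = 2 * pi / lambda
= 6.2832 / (344.7e-9)
= 6.2832 / 3.4470e-07
= 1.8228e+07 /m

1.8228e+07


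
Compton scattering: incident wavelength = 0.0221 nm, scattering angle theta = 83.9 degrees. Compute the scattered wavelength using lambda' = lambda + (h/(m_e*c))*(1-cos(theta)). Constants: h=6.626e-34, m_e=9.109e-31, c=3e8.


Compton wavelength: h/(m_e*c) = 2.4247e-12 m
d_lambda = 2.4247e-12 * (1 - cos(83.9 deg))
= 2.4247e-12 * 0.893736
= 2.1670e-12 m = 0.002167 nm
lambda' = 0.0221 + 0.002167
= 0.024267 nm

0.024267


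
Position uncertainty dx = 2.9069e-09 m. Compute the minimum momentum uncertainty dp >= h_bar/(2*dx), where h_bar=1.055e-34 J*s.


dp = h_bar / (2 * dx)
= 1.055e-34 / (2 * 2.9069e-09)
= 1.055e-34 / 5.8138e-09
= 1.8146e-26 kg*m/s

1.8146e-26


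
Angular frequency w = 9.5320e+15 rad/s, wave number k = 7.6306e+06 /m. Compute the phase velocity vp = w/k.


vp = w / k
= 9.5320e+15 / 7.6306e+06
= 1.2492e+09 m/s

1.2492e+09


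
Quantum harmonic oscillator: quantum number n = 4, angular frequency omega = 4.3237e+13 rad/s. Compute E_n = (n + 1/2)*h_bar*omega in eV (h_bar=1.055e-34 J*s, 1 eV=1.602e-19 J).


E = (n + 1/2) * h_bar * omega
= (4 + 0.5) * 1.055e-34 * 4.3237e+13
= 4.5 * 4.5615e-21
= 2.0527e-20 J
= 0.1281 eV

0.1281


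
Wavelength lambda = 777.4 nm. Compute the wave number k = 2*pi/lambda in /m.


k = 2 * pi / lambda
= 6.2832 / (777.4e-9)
= 6.2832 / 7.7740e-07
= 8.0823e+06 /m

8.0823e+06


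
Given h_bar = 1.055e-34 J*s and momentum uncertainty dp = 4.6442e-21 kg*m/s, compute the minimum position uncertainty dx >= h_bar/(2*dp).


dx = h_bar / (2 * dp)
= 1.055e-34 / (2 * 4.6442e-21)
= 1.055e-34 / 9.2884e-21
= 1.1358e-14 m

1.1358e-14


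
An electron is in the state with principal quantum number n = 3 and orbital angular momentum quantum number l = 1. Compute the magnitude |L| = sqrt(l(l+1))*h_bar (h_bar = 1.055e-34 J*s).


L = sqrt(l*(l+1)) * h_bar
= sqrt(1 * 2) * 1.055e-34
= sqrt(2) * 1.055e-34
= 1.4142 * 1.055e-34
= 1.4920e-34 J*s

1.4920e-34


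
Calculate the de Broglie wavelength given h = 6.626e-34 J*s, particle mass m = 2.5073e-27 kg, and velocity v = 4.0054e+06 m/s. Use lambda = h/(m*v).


lambda = h / (m * v)
= 6.626e-34 / (2.5073e-27 * 4.0054e+06)
= 6.626e-34 / 1.0043e-20
= 6.5978e-14 m

6.5978e-14


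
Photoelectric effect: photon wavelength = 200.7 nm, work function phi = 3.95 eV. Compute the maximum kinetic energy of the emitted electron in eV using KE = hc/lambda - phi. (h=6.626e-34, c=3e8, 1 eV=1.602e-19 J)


E_photon = hc / lambda
= (6.626e-34)(3e8) / (200.7e-9)
= 9.9043e-19 J
= 6.1825 eV
KE = E_photon - phi
= 6.1825 - 3.95
= 2.2325 eV

2.2325


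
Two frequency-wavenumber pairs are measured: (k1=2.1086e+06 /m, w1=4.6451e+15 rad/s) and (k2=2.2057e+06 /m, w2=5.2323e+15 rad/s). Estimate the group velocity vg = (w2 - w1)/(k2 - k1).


vg = (w2 - w1) / (k2 - k1)
= (5.2323e+15 - 4.6451e+15) / (2.2057e+06 - 2.1086e+06)
= 5.8720e+14 / 9.7100e+04
= 6.0474e+09 m/s

6.0474e+09


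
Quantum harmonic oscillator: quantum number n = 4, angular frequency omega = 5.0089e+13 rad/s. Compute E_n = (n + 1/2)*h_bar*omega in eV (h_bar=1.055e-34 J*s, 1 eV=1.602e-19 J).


E = (n + 1/2) * h_bar * omega
= (4 + 0.5) * 1.055e-34 * 5.0089e+13
= 4.5 * 5.2844e-21
= 2.3780e-20 J
= 0.1484 eV

0.1484


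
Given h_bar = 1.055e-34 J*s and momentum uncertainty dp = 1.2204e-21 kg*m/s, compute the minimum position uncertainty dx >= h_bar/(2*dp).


dx = h_bar / (2 * dp)
= 1.055e-34 / (2 * 1.2204e-21)
= 1.055e-34 / 2.4408e-21
= 4.3224e-14 m

4.3224e-14


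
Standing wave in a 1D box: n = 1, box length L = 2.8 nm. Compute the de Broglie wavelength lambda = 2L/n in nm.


lambda = 2L / n
= 2 * 2.8 / 1
= 5.6 / 1
= 5.6 nm

5.6


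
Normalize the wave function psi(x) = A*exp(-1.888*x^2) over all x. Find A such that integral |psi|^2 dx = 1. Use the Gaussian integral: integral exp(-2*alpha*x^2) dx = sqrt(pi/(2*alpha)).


integral |psi|^2 dx = A^2 * sqrt(pi/(2*alpha)) = 1
A^2 = sqrt(2*alpha/pi)
= sqrt(2 * 1.888 / pi)
= 1.096329
A = sqrt(1.096329)
= 1.0471

1.0471


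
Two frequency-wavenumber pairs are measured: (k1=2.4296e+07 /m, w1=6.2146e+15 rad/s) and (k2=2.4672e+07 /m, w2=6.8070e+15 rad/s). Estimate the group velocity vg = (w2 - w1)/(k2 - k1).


vg = (w2 - w1) / (k2 - k1)
= (6.8070e+15 - 6.2146e+15) / (2.4672e+07 - 2.4296e+07)
= 5.9240e+14 / 3.7600e+05
= 1.5755e+09 m/s

1.5755e+09


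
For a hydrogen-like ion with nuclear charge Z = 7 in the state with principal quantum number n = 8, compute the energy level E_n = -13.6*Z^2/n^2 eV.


E_n = -13.6 * Z^2 / n^2
= -13.6 * 7^2 / 8^2
= -13.6 * 49 / 64
= -10.4125 eV

-10.4125


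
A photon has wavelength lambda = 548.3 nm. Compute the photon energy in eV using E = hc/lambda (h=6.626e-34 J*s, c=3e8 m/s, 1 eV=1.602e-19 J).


E = hc / lambda
= (6.626e-34)(3e8) / (548.3e-9)
= 1.9878e-25 / 5.4830e-07
= 3.6254e-19 J
Converting to eV: 3.6254e-19 / 1.602e-19
= 2.263 eV

2.263


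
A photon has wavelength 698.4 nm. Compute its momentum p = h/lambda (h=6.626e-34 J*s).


p = h / lambda
= 6.626e-34 / (698.4e-9)
= 6.626e-34 / 6.9840e-07
= 9.4874e-28 kg*m/s

9.4874e-28


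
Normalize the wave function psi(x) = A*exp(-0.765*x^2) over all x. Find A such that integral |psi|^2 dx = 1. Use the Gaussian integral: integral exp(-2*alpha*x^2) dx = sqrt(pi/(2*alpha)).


integral |psi|^2 dx = A^2 * sqrt(pi/(2*alpha)) = 1
A^2 = sqrt(2*alpha/pi)
= sqrt(2 * 0.765 / pi)
= 0.697864
A = sqrt(0.697864)
= 0.8354

0.8354


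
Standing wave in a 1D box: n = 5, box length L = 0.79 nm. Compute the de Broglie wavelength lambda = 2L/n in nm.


lambda = 2L / n
= 2 * 0.79 / 5
= 1.58 / 5
= 0.316 nm

0.316


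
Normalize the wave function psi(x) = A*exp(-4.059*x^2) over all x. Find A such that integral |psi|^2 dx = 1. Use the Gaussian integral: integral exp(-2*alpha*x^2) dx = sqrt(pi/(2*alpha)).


integral |psi|^2 dx = A^2 * sqrt(pi/(2*alpha)) = 1
A^2 = sqrt(2*alpha/pi)
= sqrt(2 * 4.059 / pi)
= 1.607495
A = sqrt(1.607495)
= 1.2679

1.2679


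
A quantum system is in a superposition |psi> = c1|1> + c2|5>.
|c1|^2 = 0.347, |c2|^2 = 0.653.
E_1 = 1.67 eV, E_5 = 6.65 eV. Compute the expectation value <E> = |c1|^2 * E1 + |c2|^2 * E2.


<E> = |c1|^2 * E1 + |c2|^2 * E2
= 0.347 * 1.67 + 0.653 * 6.65
= 0.5795 + 4.3425
= 4.9219 eV

4.9219


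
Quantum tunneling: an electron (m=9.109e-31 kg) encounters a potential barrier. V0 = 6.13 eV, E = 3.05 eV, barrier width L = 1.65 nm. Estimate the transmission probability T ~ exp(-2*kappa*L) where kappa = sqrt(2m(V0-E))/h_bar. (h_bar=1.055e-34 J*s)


V0 - E = 3.08 eV = 4.9342e-19 J
kappa = sqrt(2 * m * (V0-E)) / h_bar
= sqrt(2 * 9.109e-31 * 4.9342e-19) / 1.055e-34
= 8.9868e+09 /m
2*kappa*L = 2 * 8.9868e+09 * 1.65e-9
= 29.6564
T = exp(-29.6564) = 1.319437e-13

1.319437e-13


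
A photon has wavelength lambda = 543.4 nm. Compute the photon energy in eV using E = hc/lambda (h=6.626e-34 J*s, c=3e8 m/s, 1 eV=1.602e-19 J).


E = hc / lambda
= (6.626e-34)(3e8) / (543.4e-9)
= 1.9878e-25 / 5.4340e-07
= 3.6581e-19 J
Converting to eV: 3.6581e-19 / 1.602e-19
= 2.2834 eV

2.2834


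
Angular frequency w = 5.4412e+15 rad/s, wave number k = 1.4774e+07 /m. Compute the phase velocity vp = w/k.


vp = w / k
= 5.4412e+15 / 1.4774e+07
= 3.6830e+08 m/s

3.6830e+08


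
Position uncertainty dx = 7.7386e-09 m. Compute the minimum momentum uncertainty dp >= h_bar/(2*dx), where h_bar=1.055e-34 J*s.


dp = h_bar / (2 * dx)
= 1.055e-34 / (2 * 7.7386e-09)
= 1.055e-34 / 1.5477e-08
= 6.8165e-27 kg*m/s

6.8165e-27


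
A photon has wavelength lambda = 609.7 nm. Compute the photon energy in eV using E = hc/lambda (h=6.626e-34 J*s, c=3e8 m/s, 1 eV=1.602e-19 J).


E = hc / lambda
= (6.626e-34)(3e8) / (609.7e-9)
= 1.9878e-25 / 6.0970e-07
= 3.2603e-19 J
Converting to eV: 3.2603e-19 / 1.602e-19
= 2.0351 eV

2.0351


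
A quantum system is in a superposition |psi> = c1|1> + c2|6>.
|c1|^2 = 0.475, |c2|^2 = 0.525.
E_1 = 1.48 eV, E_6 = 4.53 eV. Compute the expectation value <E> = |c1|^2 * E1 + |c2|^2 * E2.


<E> = |c1|^2 * E1 + |c2|^2 * E2
= 0.475 * 1.48 + 0.525 * 4.53
= 0.703 + 2.3783
= 3.0813 eV

3.0813


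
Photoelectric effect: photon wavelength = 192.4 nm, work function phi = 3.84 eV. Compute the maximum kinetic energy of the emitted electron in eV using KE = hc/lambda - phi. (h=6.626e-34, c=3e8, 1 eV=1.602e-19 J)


E_photon = hc / lambda
= (6.626e-34)(3e8) / (192.4e-9)
= 1.0332e-18 J
= 6.4492 eV
KE = E_photon - phi
= 6.4492 - 3.84
= 2.6092 eV

2.6092


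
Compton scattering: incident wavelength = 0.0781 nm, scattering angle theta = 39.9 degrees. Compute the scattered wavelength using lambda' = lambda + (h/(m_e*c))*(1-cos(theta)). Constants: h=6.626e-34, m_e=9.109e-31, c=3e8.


Compton wavelength: h/(m_e*c) = 2.4247e-12 m
d_lambda = 2.4247e-12 * (1 - cos(39.9 deg))
= 2.4247e-12 * 0.232835
= 5.6456e-13 m = 0.000565 nm
lambda' = 0.0781 + 0.000565
= 0.078665 nm

0.078665


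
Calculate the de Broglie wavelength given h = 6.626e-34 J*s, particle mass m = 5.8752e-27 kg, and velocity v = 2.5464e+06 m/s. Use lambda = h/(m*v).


lambda = h / (m * v)
= 6.626e-34 / (5.8752e-27 * 2.5464e+06)
= 6.626e-34 / 1.4961e-20
= 4.4290e-14 m

4.4290e-14


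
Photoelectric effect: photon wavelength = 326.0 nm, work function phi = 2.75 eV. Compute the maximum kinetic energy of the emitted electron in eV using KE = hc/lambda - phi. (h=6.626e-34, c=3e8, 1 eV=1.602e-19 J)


E_photon = hc / lambda
= (6.626e-34)(3e8) / (326.0e-9)
= 6.0975e-19 J
= 3.8062 eV
KE = E_photon - phi
= 3.8062 - 2.75
= 1.0562 eV

1.0562


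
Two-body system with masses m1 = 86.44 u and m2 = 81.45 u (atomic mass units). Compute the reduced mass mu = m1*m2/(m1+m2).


mu = m1 * m2 / (m1 + m2)
= 86.44 * 81.45 / (86.44 + 81.45)
= 7040.538 / 167.89
= 41.9354 u

41.9354


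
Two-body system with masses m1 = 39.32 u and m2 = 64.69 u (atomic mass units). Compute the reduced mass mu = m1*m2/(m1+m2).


mu = m1 * m2 / (m1 + m2)
= 39.32 * 64.69 / (39.32 + 64.69)
= 2543.6108 / 104.01
= 24.4554 u

24.4554


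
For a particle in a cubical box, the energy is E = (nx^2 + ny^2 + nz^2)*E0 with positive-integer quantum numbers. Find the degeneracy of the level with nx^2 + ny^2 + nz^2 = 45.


Enumerate all (nx, ny, nz) with nx^2 + ny^2 + nz^2 = 45:
(2,4,5)
(2,5,4)
(4,2,5)
(4,5,2)
(5,2,4)
(5,4,2)
Total degeneracy = 6

6


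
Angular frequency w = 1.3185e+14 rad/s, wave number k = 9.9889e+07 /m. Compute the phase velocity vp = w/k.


vp = w / k
= 1.3185e+14 / 9.9889e+07
= 1.3200e+06 m/s

1.3200e+06


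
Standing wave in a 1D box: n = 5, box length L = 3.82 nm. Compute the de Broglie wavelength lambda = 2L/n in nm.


lambda = 2L / n
= 2 * 3.82 / 5
= 7.64 / 5
= 1.528 nm

1.528


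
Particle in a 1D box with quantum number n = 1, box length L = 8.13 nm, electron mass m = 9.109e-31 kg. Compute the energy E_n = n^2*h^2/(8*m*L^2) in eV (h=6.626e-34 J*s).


E = n^2 * h^2 / (8 * m * L^2)
= 1^2 * (6.626e-34)^2 / (8 * 9.109e-31 * (8.13e-9)^2)
= 1 * 4.3904e-67 / (8 * 9.109e-31 * 6.6097e-17)
= 9.1151e-22 J
= 0.0057 eV

0.0057


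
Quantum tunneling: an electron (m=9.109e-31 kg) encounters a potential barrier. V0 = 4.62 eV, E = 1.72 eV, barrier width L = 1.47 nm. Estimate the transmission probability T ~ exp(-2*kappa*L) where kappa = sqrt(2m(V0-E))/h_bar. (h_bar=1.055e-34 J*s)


V0 - E = 2.9 eV = 4.6458e-19 J
kappa = sqrt(2 * m * (V0-E)) / h_bar
= sqrt(2 * 9.109e-31 * 4.6458e-19) / 1.055e-34
= 8.7202e+09 /m
2*kappa*L = 2 * 8.7202e+09 * 1.47e-9
= 25.6375
T = exp(-25.6375) = 7.341424e-12

7.341424e-12


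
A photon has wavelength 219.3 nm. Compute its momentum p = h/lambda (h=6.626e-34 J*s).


p = h / lambda
= 6.626e-34 / (219.3e-9)
= 6.626e-34 / 2.1930e-07
= 3.0214e-27 kg*m/s

3.0214e-27


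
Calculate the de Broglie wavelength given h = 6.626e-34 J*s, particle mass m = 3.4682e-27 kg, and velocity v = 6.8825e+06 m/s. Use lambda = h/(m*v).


lambda = h / (m * v)
= 6.626e-34 / (3.4682e-27 * 6.8825e+06)
= 6.626e-34 / 2.3870e-20
= 2.7759e-14 m

2.7759e-14


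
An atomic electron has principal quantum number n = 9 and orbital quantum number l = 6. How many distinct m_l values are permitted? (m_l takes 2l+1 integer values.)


m_l ranges from -l to +l in integer steps
So m_l goes from -6 to +6
Count = 2l + 1 = 2*6 + 1
= 13

13


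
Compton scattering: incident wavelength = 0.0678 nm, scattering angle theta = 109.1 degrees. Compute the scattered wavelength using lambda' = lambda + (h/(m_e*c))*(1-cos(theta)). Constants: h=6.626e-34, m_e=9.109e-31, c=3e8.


Compton wavelength: h/(m_e*c) = 2.4247e-12 m
d_lambda = 2.4247e-12 * (1 - cos(109.1 deg))
= 2.4247e-12 * 1.327218
= 3.2181e-12 m = 0.003218 nm
lambda' = 0.0678 + 0.003218
= 0.071018 nm

0.071018


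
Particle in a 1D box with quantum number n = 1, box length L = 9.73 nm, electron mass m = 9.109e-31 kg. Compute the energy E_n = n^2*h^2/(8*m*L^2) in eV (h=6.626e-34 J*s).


E = n^2 * h^2 / (8 * m * L^2)
= 1^2 * (6.626e-34)^2 / (8 * 9.109e-31 * (9.73e-9)^2)
= 1 * 4.3904e-67 / (8 * 9.109e-31 * 9.4673e-17)
= 6.3638e-22 J
= 0.004 eV

0.004


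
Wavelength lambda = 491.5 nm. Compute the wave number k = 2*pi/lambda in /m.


k = 2 * pi / lambda
= 6.2832 / (491.5e-9)
= 6.2832 / 4.9150e-07
= 1.2784e+07 /m

1.2784e+07


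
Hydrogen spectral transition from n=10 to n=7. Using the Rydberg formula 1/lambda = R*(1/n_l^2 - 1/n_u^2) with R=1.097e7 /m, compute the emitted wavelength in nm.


1/lambda = R * (1/n_l^2 - 1/n_u^2)
= 1.097e7 * (1/7^2 - 1/10^2)
= 1.097e7 * (0.020408 - 0.01)
= 1.097e7 * 0.010408
= 1.1418e+05 /m
lambda = 1 / 1.1418e+05 = 8758.2891 nm

8758.2891


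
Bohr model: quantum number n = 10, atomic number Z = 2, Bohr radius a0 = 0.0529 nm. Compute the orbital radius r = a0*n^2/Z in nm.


r = a0 * n^2 / Z
= 0.0529 * 10^2 / 2
= 0.0529 * 100 / 2
= 2.645 nm

2.645
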